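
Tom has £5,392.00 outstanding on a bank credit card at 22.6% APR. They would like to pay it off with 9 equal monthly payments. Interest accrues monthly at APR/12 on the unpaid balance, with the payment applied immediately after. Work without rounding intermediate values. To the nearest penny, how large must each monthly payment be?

Monthly rate r = 22.6%/12 = 1.88333% = 0.0188333.
Level-payment amortization: P = B₀·r / (1 − (1+r)^(−n)) = 5392.00·0.0188333 / (1 − 1.01883^(−9)).
Denominator 1 − (1+r)^(−9) = 0.154581609.
P = 101.549 / 0.154581609 ≈ 656.93.

£656.93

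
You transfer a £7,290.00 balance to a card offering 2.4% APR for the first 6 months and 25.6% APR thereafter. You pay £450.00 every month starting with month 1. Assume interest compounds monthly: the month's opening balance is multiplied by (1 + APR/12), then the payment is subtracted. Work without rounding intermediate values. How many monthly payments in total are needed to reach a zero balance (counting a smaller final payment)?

Promo months 1–6 at r₀ = 2.4%/12 = 0.002; months 7+ at r₁ = 25.6%/12 = 0.0213333.
After month 6: iterate B ← B·(1+r₀) − £450.00 for 6 months → £4,664.38.
Then at r₁ with £450.00/mo: n₂ = −ln(1 − r₁·B/P)/ln(1+r₁) ≈ 11.84 → 12 more payments.

18 payments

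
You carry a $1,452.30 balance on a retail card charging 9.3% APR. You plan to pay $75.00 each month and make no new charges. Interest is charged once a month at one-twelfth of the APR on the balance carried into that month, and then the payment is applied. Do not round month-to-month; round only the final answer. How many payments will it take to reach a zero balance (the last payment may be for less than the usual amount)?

22 payments

Monthly rate r = 9.3%/12 = 0.775% = 0.00775.
Recurrence: B ← B·(1+r) − $75.00.
Month 1: interest $11.26; balance after payment $1,388.56.
Month 2: interest $10.76; balance after payment $1,324.32.
Closed form: n = −ln(1 − rB₀/P)/ln(1+r) = −ln(0.84993)/ln(1.00775) ≈ 21.062, so the balance reaches zero during payment 22.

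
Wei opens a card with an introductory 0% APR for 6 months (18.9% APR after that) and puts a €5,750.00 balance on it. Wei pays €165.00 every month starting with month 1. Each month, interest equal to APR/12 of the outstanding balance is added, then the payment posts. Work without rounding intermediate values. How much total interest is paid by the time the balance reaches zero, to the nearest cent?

€1,636.58

Promo months 1–6 at r₀ = 0%/12 = 0; months 7+ at r₁ = 18.9%/12 = 0.01575.
After month 6 (no interest yet): B = €5,750.00 − 6·€165.00 = €4,760.00.
Then at r₁ with €165.00/mo: n₂ = −ln(1 − r₁·B/P)/ln(1+r₁) ≈ 38.77 → 39 more payments.
Total paid = 44·€165.00 + €126.58 = €7,386.58; interest = €7,386.58 − €5,750.00 = €1,636.58.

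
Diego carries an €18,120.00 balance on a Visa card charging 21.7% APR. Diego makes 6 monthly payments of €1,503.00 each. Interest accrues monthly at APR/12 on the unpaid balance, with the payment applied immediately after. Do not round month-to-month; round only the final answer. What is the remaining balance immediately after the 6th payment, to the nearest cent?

€10,741.42

Monthly rate r = 21.7%/12 = 1.80833% = 0.0180833.
Each month: B ← B·(1+r) − €1,503.00.
Month 1: interest €327.67; balance after payment €16,944.67.
Month 2: interest €306.42; balance after payment €15,748.09.
Month 3: interest €284.78; balance after payment €14,529.86.
Month 4: interest €262.75; balance after payment €13,289.61.
Month 5: interest €240.32; balance after payment €12,026.93.
Month 6: interest €217.49; balance after payment €10,741.42.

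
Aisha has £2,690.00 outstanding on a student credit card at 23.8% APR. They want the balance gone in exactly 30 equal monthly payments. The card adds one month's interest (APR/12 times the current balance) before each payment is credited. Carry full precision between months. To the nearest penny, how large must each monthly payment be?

£119.83

Monthly rate r = 23.8%/12 = 1.98333% = 0.0198333.
Level-payment amortization: P = B₀·r / (1 − (1+r)^(−n)) = 2690.00·0.0198333 / (1 − 1.01983^(−30)).
Denominator 1 − (1+r)^(−30) = 0.445216015.
P = 53.3517 / 0.445216015 ≈ 119.83.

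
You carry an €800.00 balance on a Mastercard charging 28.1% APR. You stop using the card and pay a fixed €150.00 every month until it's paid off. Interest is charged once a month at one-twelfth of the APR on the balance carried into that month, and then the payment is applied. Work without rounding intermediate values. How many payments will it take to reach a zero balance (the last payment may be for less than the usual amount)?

6 months

Monthly rate r = 28.1%/12 = 2.34167% = 0.0234167.
Recurrence: B ← B·(1+r) − €150.00.
Month 1: interest €18.73; balance after payment €668.73.
Month 2: interest €15.66; balance after payment €534.39.
Month 3: interest €12.51; balance after payment €396.91.
Month 4: interest €9.29; balance after payment €256.20.
Month 5: interest €6.00; balance after payment €112.20.
Month 6: interest €2.63; balance after payment €0.00.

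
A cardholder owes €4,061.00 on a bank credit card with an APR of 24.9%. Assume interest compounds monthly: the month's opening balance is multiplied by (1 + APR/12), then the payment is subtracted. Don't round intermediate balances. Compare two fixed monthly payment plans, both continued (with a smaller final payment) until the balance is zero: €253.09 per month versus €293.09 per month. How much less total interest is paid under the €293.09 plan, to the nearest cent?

Monthly rate r = 24.9%/12 = 2.075% = 0.02075.
At €253.09/mo: n = ⌈−ln(1 − rB₀/P)/ln(1+r)⌉ = 20 payments (last €181.33); total interest = total paid − €4,061.00 = €929.04.
At €293.09/mo: 17 payments (last €148.95); total interest €777.39.
Interest saved = €929.04 − €777.39 = €151.65.

€151.65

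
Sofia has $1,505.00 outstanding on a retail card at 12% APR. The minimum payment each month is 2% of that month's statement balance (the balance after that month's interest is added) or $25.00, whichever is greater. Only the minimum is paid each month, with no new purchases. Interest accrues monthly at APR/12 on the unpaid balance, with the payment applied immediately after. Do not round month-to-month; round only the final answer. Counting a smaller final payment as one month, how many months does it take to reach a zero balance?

Monthly rate r = 12%/12 = 1% = 0.01.
While 2% of the post-interest balance exceeds $25.00, each month B ← (B·(1+r))·(1 − 0.02), i.e. B shrinks by the factor (1+r)·0.98 = 0.9898.
This holds for months 1–20. Entering month 21 the balance is $1,225.99; 2% of the post-interest balance is now below $25.00, so the flat $25.00 minimum applies from here.
From month 21 a fixed $25.00 at rate r clears $1,225.99 in 68 more payments. Total: 20 + 68 = 88 months.

88 months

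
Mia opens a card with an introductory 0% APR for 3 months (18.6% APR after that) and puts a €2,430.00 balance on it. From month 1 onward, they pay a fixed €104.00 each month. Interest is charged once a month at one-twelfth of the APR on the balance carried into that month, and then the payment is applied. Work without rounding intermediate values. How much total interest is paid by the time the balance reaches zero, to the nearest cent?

Promo months 1–3 at r₀ = 0%/12 = 0; months 4+ at r₁ = 18.6%/12 = 0.0155.
After month 3 (no interest yet): B = €2,430.00 − 3·€104.00 = €2,118.00.
Then at r₁ with €104.00/mo: n₂ = −ln(1 − r₁·B/P)/ln(1+r₁) ≈ 24.66 → 25 more payments.
Total paid = 27·€104.00 + €68.87 = €2,876.87; interest = €2,876.87 − €2,430.00 = €446.87.

€446.87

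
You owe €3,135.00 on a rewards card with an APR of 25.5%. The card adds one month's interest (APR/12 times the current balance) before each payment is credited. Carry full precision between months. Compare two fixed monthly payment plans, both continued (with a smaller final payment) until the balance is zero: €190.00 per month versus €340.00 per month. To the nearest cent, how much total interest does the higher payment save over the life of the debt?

Monthly rate r = 25.5%/12 = 2.125% = 0.02125.
At €190.00/mo: n = ⌈−ln(1 − rB₀/P)/ln(1+r)⌉ = 21 payments (last €101.68); total interest = total paid − €3,135.00 = €766.68.
At €340.00/mo: 11 payments (last €127.03); total interest €392.03.
Interest saved = €766.68 − €392.03 = €374.65.

€374.65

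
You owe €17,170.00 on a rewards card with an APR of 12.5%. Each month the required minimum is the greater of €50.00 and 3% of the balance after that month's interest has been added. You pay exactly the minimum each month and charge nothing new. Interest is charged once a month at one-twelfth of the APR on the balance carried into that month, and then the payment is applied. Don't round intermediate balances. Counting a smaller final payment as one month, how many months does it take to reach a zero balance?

158 months

Monthly rate r = 12.5%/12 = 1.04167% = 0.0104167.
While 3% of the post-interest balance exceeds €50.00, each month B ← (B·(1+r))·(1 − 0.03), i.e. B shrinks by the factor (1+r)·0.97 = 0.9801.
This holds for months 1–117. Entering month 118 the balance is €1,635.39; 3% of the post-interest balance is now below €50.00, so the flat €50.00 minimum applies from here.
From month 118 a fixed €50.00 at rate r clears €1,635.39 in 41 more payments. Total: 117 + 41 = 158 months.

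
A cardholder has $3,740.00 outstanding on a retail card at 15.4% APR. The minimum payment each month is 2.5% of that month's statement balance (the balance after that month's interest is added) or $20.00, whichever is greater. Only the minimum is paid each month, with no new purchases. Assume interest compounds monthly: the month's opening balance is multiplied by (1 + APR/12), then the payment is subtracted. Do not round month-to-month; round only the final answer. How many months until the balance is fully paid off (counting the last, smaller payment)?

180 months

Monthly rate r = 15.4%/12 = 1.28333% = 0.0128333.
While 2.5% of the post-interest balance exceeds $20.00, each month B ← (B·(1+r))·(1 − 0.025), i.e. B shrinks by the factor (1+r)·0.975 = 0.98751.
This holds for months 1–124. Entering month 125 the balance is $787.33; 2.5% of the post-interest balance is now below $20.00, so the flat $20.00 minimum applies from here.
From month 125 a fixed $20.00 at rate r clears $787.33 in 56 more payments. Total: 124 + 56 = 180 months.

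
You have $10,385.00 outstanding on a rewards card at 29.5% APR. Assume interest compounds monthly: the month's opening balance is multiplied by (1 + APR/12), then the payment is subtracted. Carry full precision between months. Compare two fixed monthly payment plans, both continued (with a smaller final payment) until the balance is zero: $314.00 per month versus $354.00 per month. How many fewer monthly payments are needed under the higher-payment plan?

Monthly rate r = 29.5%/12 = 2.45833% = 0.0245833.
At $314.00/mo: n = ⌈−ln(1 − rB₀/P)/ln(1+r)⌉ = 70 payments (last $15.46); total interest = total paid − $10,385.00 = $11,296.46.
At $354.00/mo: 53 payments (last $209.74); total interest $8,232.74.
Payments saved = 70 − 53 = 17.

17 fewer payments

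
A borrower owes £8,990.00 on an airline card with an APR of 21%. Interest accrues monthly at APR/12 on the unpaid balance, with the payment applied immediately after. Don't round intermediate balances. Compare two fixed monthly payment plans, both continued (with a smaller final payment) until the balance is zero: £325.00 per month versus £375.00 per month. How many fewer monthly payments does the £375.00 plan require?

7 fewer payments

Monthly rate r = 21%/12 = 1.75% = 0.0175.
At £325.00/mo: n = ⌈−ln(1 − rB₀/P)/ln(1+r)⌉ = 39 payments (last £48.11); total interest = total paid − £8,990.00 = £3,408.11.
At £375.00/mo: 32 payments (last £132.92); total interest £2,767.92.
Payments saved = 39 − 32 = 7.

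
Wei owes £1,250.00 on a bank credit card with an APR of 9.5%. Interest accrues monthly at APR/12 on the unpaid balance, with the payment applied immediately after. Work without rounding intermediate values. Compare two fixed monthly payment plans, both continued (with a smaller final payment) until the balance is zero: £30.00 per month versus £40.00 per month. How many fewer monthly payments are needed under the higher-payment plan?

14 fewer payments

Monthly rate r = 9.5%/12 = 0.791667% = 0.00791667.
At £30.00/mo: n = ⌈−ln(1 − rB₀/P)/ln(1+r)⌉ = 51 payments (last £22.83); total interest = total paid − £1,250.00 = £272.83.
At £40.00/mo: 37 payments (last £1.72); total interest £191.72.
Payments saved = 51 − 37 = 14.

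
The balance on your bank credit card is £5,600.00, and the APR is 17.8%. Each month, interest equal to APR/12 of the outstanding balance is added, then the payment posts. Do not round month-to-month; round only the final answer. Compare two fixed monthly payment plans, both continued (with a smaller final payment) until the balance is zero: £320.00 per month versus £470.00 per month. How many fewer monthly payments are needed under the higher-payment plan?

7 fewer payments

Monthly rate r = 17.8%/12 = 1.48333% = 0.0148333.
At £320.00/mo: n = ⌈−ln(1 − rB₀/P)/ln(1+r)⌉ = 21 payments (last £132.15); total interest = total paid − £5,600.00 = £932.15.
At £470.00/mo: 14 payments (last £98.35); total interest £608.35.
Payments saved = 21 − 14 = 7.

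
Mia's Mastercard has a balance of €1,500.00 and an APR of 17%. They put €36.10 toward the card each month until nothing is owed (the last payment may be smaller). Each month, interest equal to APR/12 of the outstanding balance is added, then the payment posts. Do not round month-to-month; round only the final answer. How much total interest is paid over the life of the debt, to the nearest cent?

€779.61

Monthly rate r = 17%/12 = 1.41667% = 0.0141667.
Payoff takes n = ⌈−ln(1 − rB₀/P)/ln(1+r)⌉ = ⌈63.146⌉ = 64 payments; the last is €5.31.
Total paid = 63·€36.10 + €5.31 = €2,279.61.
Total interest = total paid − principal = €2,279.61 − €1,500.00 = €779.61.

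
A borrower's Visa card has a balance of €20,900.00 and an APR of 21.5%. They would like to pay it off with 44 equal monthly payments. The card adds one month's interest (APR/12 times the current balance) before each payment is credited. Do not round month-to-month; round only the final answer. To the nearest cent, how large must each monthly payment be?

Monthly rate r = 21.5%/12 = 1.79167% = 0.0179167.
Level-payment amortization: P = B₀·r / (1 − (1+r)^(−n)) = 20900.00·0.0179167 / (1 − 1.01792^(−44)).
Denominator 1 − (1+r)^(−44) = 0.542214441.
P = 374.458 / 0.542214441 ≈ 690.61.

€690.61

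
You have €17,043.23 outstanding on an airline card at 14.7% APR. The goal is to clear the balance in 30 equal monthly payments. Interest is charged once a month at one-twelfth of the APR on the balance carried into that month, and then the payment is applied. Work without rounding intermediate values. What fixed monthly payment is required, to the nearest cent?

€682.31

Monthly rate r = 14.7%/12 = 1.225% = 0.01225.
Level-payment amortization: P = B₀·r / (1 − (1+r)^(−n)) = 17043.23·0.01225 / (1 − 1.01225^(−30)).
Denominator 1 − (1+r)^(−30) = 0.305988868.
P = 208.78 / 0.305988868 ≈ 682.31.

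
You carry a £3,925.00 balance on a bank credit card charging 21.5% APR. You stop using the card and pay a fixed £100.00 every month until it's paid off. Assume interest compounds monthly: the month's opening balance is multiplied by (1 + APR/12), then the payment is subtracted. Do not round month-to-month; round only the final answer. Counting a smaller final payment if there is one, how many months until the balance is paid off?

69 payments

Monthly rate r = 21.5%/12 = 1.79167% = 0.0179167.
Recurrence: B ← B·(1+r) − £100.00.
Month 1: interest £70.32; balance after payment £3,895.32.
Month 2: interest £69.79; balance after payment £3,865.11.
Closed form: n = −ln(1 − rB₀/P)/ln(1+r) = −ln(0.29677)/ln(1.01792) ≈ 68.408, so the balance reaches zero during payment 69.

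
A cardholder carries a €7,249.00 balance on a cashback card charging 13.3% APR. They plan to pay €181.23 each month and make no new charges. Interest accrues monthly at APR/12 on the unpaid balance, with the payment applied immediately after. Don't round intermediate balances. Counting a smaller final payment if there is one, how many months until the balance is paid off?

Monthly rate r = 13.3%/12 = 1.10833% = 0.0110833.
Recurrence: B ← B·(1+r) − €181.23.
Month 1: interest €80.34; balance after payment €7,148.11.
Month 2: interest €79.22; balance after payment €7,046.11.
Closed form: n = −ln(1 − rB₀/P)/ln(1+r) = −ln(0.55668)/ln(1.01108) ≈ 53.143, so the balance reaches zero during payment 54.

54 payments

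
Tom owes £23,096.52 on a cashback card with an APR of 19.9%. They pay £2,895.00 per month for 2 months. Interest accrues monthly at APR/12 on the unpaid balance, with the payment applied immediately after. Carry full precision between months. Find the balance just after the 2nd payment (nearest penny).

Monthly rate r = 19.9%/12 = 1.65833% = 0.0165833.
Each month: B ← B·(1+r) − £2,895.00.
Month 1: interest £383.02; balance after payment £20,584.54.
Month 2: interest £341.36; balance after payment £18,030.90.

£18,030.90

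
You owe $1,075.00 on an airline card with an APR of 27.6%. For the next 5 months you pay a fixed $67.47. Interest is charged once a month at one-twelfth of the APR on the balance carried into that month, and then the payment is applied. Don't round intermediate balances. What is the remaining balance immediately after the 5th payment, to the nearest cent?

$851.21

Monthly rate r = 27.6%/12 = 2.3% = 0.023.
Each month: B ← B·(1+r) − $67.47.
Month 1: interest $24.72; balance after payment $1,032.25.
Month 2: interest $23.74; balance after payment $988.53.
Month 3: interest $22.74; balance after payment $943.79.
Month 4: interest $21.71; balance after payment $898.03.
Month 5: interest $20.65; balance after payment $851.21.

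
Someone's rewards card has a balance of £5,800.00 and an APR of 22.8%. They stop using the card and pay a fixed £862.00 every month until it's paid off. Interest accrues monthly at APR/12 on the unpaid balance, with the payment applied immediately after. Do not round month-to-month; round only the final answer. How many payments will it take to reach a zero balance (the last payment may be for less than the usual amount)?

8 months

Monthly rate r = 22.8%/12 = 1.9% = 0.019.
Recurrence: B ← B·(1+r) − £862.00.
Month 1: interest £110.20; balance after payment £5,048.20.
Month 2: interest £95.92; balance after payment £4,282.12.
Closed form: n = −ln(1 − rB₀/P)/ln(1+r) = −ln(0.87216)/ln(1.019) ≈ 7.267, so the balance reaches zero during payment 8.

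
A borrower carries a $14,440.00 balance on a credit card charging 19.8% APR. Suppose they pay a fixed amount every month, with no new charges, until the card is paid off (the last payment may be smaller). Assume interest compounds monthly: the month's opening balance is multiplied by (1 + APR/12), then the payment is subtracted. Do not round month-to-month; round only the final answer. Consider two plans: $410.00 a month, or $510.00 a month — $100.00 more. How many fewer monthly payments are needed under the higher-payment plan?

15 fewer payments

Monthly rate r = 19.8%/12 = 1.65% = 0.0165.
At $410.00/mo: n = ⌈−ln(1 − rB₀/P)/ln(1+r)⌉ = 54 payments (last $70.92); total interest = total paid − $14,440.00 = $7,360.92.
At $510.00/mo: 39 payments (last $240.42); total interest $5,180.42.
Payments saved = 54 − 39 = 15.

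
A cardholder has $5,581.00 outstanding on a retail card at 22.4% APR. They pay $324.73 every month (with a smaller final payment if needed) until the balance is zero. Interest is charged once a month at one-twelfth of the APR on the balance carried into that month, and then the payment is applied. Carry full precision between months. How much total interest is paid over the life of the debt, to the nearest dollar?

$1,212

Monthly rate r = 22.4%/12 = 1.86667% = 0.0186667.
Payoff takes n = ⌈−ln(1 − rB₀/P)/ln(1+r)⌉ = ⌈20.918⌉ = 21 payments; the last is $298.22.
Total paid = 20·$324.73 + $298.22 = $6,792.82.
Total interest = total paid − principal = $6,792.82 − $5,581.00 = $1,211.82.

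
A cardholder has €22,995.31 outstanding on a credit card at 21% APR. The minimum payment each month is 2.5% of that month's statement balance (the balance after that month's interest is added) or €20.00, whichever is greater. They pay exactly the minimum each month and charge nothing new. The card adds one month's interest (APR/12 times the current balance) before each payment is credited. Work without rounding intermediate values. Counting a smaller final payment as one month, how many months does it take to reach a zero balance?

Monthly rate r = 21%/12 = 1.75% = 0.0175.
While 2.5% of the post-interest balance exceeds €20.00, each month B ← (B·(1+r))·(1 − 0.025), i.e. B shrinks by the factor (1+r)·0.975 = 0.99206.
This holds for months 1–424. Entering month 425 the balance is €783.77; 2.5% of the post-interest balance is now below €20.00, so the flat €20.00 minimum applies from here.
From month 425 a fixed €20.00 at rate r clears €783.77 in 67 more payments. Total: 424 + 67 = 491 months.

491 months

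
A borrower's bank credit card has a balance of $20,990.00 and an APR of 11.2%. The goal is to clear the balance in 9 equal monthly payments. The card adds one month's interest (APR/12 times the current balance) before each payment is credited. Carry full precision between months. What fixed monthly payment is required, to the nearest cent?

$2,442.41

Monthly rate r = 11.2%/12 = 0.933333% = 0.00933333.
Level-payment amortization: P = B₀·r / (1 − (1+r)^(−n)) = 20990.00·0.00933333 / (1 − 1.00933^(−9)).
Denominator 1 − (1+r)^(−9) = 0.0802104841.
P = 195.907 / 0.0802104841 ≈ 2442.41.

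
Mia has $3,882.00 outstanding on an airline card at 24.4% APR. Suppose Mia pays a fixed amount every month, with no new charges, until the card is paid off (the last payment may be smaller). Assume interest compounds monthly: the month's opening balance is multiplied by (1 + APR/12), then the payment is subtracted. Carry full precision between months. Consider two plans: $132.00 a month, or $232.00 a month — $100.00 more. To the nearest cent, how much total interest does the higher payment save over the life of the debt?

$1,182.37

Monthly rate r = 24.4%/12 = 2.03333% = 0.0203333.
At $132.00/mo: n = ⌈−ln(1 − rB₀/P)/ln(1+r)⌉ = 46 payments (last $35.96); total interest = total paid − $3,882.00 = $2,093.96.
At $232.00/mo: 21 payments (last $153.59); total interest $911.59.
Interest saved = $2,093.96 − $911.59 = $1,182.37.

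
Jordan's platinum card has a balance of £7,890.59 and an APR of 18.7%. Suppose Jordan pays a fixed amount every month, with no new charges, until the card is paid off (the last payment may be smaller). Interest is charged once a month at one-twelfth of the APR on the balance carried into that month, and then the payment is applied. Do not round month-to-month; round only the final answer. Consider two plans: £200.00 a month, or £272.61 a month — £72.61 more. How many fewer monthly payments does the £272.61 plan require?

Monthly rate r = 18.7%/12 = 1.55833% = 0.0155833.
At £200.00/mo: n = ⌈−ln(1 − rB₀/P)/ln(1+r)⌉ = 62 payments (last £139.52); total interest = total paid − £7,890.59 = £4,448.93.
At £272.61/mo: 39 payments (last £214.63); total interest £2,683.22.
Payments saved = 62 − 39 = 23.

23 fewer payments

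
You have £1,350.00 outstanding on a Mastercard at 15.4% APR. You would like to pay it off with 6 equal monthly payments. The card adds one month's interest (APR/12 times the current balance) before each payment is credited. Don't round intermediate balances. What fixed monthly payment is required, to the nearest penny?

Monthly rate r = 15.4%/12 = 1.28333% = 0.0128333.
Level-payment amortization: P = B₀·r / (1 − (1+r)^(−n)) = 1350.00·0.0128333 / (1 − 1.01283^(−6)).
Denominator 1 − (1+r)^(−6) = 0.0736564451.
P = 17.325 / 0.0736564451 ≈ 235.21.

£235.21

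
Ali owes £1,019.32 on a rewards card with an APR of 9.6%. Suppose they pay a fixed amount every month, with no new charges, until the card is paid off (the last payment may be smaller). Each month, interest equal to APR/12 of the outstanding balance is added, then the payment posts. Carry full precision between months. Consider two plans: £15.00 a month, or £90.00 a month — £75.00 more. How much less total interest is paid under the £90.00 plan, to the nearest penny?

£403.98

Monthly rate r = 9.6%/12 = 0.8% = 0.008.
At £15.00/mo: n = ⌈−ln(1 − rB₀/P)/ln(1+r)⌉ = 99 payments (last £6.77); total interest = total paid − £1,019.32 = £457.45.
At £90.00/mo: 12 payments (last £82.79); total interest £53.47.
Interest saved = £457.45 − £53.47 = £403.98.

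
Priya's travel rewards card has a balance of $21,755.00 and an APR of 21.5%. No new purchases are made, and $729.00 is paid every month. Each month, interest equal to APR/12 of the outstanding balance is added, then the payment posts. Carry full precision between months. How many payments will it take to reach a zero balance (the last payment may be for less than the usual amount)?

44 months

Monthly rate r = 21.5%/12 = 1.79167% = 0.0179167.
Recurrence: B ← B·(1+r) − $729.00.
Month 1: interest $389.78; balance after payment $21,415.78.
Month 2: interest $383.70; balance after payment $21,070.48.
Closed form: n = −ln(1 − rB₀/P)/ln(1+r) = −ln(0.46533)/ln(1.01792) ≈ 43.080, so the balance reaches zero during payment 44.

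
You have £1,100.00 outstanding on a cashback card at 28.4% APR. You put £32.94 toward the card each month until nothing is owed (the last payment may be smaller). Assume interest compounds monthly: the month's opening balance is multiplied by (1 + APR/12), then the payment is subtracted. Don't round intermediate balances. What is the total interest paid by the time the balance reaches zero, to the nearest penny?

£1,100.01

Monthly rate r = 28.4%/12 = 2.36667% = 0.0236667.
Payoff takes n = ⌈−ln(1 − rB₀/P)/ln(1+r)⌉ = ⌈66.787⌉ = 67 payments; the last is £25.97.
Total paid = 66·£32.94 + £25.97 = £2,200.01.
Total interest = total paid − principal = £2,200.01 − £1,100.00 = £1,100.01.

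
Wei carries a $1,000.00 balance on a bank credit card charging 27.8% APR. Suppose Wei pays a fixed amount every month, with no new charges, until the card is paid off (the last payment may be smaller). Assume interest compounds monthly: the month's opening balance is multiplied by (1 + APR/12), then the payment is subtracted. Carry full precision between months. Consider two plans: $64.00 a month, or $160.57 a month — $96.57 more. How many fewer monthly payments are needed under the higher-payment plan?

13 fewer payments

Monthly rate r = 27.8%/12 = 2.31667% = 0.0231667.
At $64.00/mo: n = ⌈−ln(1 − rB₀/P)/ln(1+r)⌉ = 20 payments (last $39.96); total interest = total paid − $1,000.00 = $255.96.
At $160.57/mo: 7 payments (last $129.26); total interest $92.68.
Payments saved = 20 − 7 = 13.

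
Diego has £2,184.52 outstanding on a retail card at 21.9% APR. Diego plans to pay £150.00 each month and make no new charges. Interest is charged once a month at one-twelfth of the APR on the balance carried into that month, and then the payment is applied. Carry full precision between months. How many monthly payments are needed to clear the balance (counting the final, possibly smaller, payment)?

Monthly rate r = 21.9%/12 = 1.825% = 0.01825.
Recurrence: B ← B·(1+r) − £150.00.
Month 1: interest £39.87; balance after payment £2,074.39.
Month 2: interest £37.86; balance after payment £1,962.25.
Closed form: n = −ln(1 − rB₀/P)/ln(1+r) = −ln(0.73422)/ln(1.01825) ≈ 17.083, so the balance reaches zero during payment 18.

18 payments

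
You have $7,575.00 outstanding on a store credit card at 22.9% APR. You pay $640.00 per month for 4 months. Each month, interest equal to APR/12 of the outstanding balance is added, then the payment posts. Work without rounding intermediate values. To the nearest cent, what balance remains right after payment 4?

Monthly rate r = 22.9%/12 = 1.90833% = 0.0190833.
Each month: B ← B·(1+r) − $640.00.
Month 1: interest $144.56; balance after payment $7,079.56.
Month 2: interest $135.10; balance after payment $6,574.66.
Month 3: interest $125.47; balance after payment $6,060.12.
Month 4: interest $115.65; balance after payment $5,535.77.

$5,535.77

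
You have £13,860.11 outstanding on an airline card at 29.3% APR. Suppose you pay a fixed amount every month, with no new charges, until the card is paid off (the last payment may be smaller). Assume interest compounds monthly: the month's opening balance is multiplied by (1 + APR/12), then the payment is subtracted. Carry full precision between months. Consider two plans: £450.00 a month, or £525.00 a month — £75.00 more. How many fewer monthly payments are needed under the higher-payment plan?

15 fewer payments

Monthly rate r = 29.3%/12 = 2.44167% = 0.0244167.
At £450.00/mo: n = ⌈−ln(1 − rB₀/P)/ln(1+r)⌉ = 58 payments (last £363.75); total interest = total paid − £13,860.11 = £12,153.64.
At £525.00/mo: 43 payments (last £465.18); total interest £8,655.07.
Payments saved = 58 − 43 = 15.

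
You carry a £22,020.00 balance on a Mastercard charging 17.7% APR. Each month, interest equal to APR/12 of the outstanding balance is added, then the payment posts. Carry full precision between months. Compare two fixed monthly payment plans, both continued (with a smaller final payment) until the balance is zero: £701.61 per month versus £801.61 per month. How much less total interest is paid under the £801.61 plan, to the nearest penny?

Monthly rate r = 17.7%/12 = 1.475% = 0.01475.
At £701.61/mo: n = ⌈−ln(1 − rB₀/P)/ln(1+r)⌉ = 43 payments (last £319.81); total interest = total paid − £22,020.00 = £7,767.43.
At £801.61/mo: 36 payments (last £385.45); total interest £6,421.80.
Interest saved = £7,767.43 − £6,421.80 = £1,345.63.

£1,345.63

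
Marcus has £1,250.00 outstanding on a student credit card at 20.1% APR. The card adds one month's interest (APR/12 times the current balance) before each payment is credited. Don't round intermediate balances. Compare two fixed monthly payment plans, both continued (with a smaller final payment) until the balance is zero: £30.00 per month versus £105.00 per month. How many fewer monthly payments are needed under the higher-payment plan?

59 fewer payments

Monthly rate r = 20.1%/12 = 1.675% = 0.01675.
At £30.00/mo: n = ⌈−ln(1 − rB₀/P)/ln(1+r)⌉ = 73 payments (last £1.90); total interest = total paid − £1,250.00 = £911.90.
At £105.00/mo: 14 payments (last £41.00); total interest £156.00.
Payments saved = 73 − 14 = 59.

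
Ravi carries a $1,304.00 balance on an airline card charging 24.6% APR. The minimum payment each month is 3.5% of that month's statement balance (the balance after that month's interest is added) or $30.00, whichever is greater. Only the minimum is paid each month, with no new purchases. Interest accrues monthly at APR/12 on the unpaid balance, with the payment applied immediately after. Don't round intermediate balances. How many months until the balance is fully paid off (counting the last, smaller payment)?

71 months

Monthly rate r = 24.6%/12 = 2.05% = 0.0205.
While 3.5% of the post-interest balance exceeds $30.00, each month B ← (B·(1+r))·(1 − 0.035), i.e. B shrinks by the factor (1+r)·0.965 = 0.98478.
This holds for months 1–29. Entering month 30 the balance is $835.89; 3.5% of the post-interest balance is now below $30.00, so the flat $30.00 minimum applies from here.
From month 30 a fixed $30.00 at rate r clears $835.89 in 42 more payments. Total: 29 + 42 = 71 months.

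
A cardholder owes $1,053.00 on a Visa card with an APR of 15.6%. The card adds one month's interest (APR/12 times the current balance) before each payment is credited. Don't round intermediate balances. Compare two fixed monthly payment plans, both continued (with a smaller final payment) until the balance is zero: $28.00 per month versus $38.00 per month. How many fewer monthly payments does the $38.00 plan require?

Monthly rate r = 15.6%/12 = 1.3% = 0.013.
At $28.00/mo: n = ⌈−ln(1 − rB₀/P)/ln(1+r)⌉ = 52 payments (last $26.99); total interest = total paid − $1,053.00 = $401.99.
At $38.00/mo: 35 payments (last $22.14); total interest $261.14.
Payments saved = 52 − 35 = 17.

17 fewer payments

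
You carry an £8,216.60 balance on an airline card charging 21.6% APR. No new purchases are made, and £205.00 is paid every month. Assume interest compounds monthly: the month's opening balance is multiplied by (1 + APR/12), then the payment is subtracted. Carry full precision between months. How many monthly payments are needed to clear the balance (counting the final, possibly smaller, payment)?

Monthly rate r = 21.6%/12 = 1.8% = 0.018.
Recurrence: B ← B·(1+r) − £205.00.
Month 1: interest £147.90; balance after payment £8,159.50.
Month 2: interest £146.87; balance after payment £8,101.37.
Closed form: n = −ln(1 − rB₀/P)/ln(1+r) = −ln(0.27854)/ln(1.018) ≈ 71.647, so the balance reaches zero during payment 72.

72 payments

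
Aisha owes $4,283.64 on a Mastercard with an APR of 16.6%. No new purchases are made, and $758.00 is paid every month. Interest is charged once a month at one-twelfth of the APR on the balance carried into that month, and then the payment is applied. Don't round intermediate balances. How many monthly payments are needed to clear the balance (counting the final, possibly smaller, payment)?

6 months

Monthly rate r = 16.6%/12 = 1.38333% = 0.0138333.
Recurrence: B ← B·(1+r) − $758.00.
Month 1: interest $59.26; balance after payment $3,584.90.
Month 2: interest $49.59; balance after payment $2,876.49.
Month 3: interest $39.79; balance after payment $2,158.28.
Month 4: interest $29.86; balance after payment $1,430.14.
Month 5: interest $19.78; balance after payment $691.92.
Month 6: interest $9.57; balance after payment $0.00.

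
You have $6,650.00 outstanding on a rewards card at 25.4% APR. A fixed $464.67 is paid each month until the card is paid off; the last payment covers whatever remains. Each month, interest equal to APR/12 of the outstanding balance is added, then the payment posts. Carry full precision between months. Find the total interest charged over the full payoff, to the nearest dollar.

Monthly rate r = 25.4%/12 = 2.11667% = 0.0211667.
Payoff takes n = ⌈−ln(1 − rB₀/P)/ln(1+r)⌉ = ⌈17.228⌉ = 18 payments; the last is $106.87.
Total paid = 17·$464.67 + $106.87 = $8,006.26.
Total interest = total paid − principal = $8,006.26 − $6,650.00 = $1,356.26.

$1,356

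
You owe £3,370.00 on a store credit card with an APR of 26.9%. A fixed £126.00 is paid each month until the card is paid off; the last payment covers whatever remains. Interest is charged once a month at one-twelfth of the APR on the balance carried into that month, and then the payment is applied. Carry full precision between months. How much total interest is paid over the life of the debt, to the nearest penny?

Monthly rate r = 26.9%/12 = 2.24167% = 0.0224167.
Payoff takes n = ⌈−ln(1 − rB₀/P)/ln(1+r)⌉ = ⌈41.282⌉ = 42 payments; the last is £35.81.
Total paid = 41·£126.00 + £35.81 = £5,201.81.
Total interest = total paid − principal = £5,201.81 − £3,370.00 = £1,831.81.

£1,831.81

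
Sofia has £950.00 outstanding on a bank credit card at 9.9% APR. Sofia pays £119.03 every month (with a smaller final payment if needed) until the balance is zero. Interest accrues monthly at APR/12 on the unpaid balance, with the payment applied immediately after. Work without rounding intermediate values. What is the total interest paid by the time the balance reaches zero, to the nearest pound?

£37

Monthly rate r = 9.9%/12 = 0.825% = 0.00825.
Payoff takes n = ⌈−ln(1 − rB₀/P)/ln(1+r)⌉ = ⌈8.290⌉ = 9 payments; the last is £34.63.
Total paid = 8·£119.03 + £34.63 = £986.87.
Total interest = total paid − principal = £986.87 − £950.00 = £36.87.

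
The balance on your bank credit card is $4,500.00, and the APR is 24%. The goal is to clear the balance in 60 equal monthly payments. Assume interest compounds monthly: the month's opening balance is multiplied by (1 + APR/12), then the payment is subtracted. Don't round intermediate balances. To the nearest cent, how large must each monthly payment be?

Monthly rate r = 24%/12 = 2% = 0.02.
Level-payment amortization: P = B₀·r / (1 − (1+r)^(−n)) = 4500.00·0.02 / (1 − 1.02^(−60)).
Denominator 1 − (1+r)^(−60) = 0.695217734.
P = 90 / 0.695217734 ≈ 129.46.

$129.46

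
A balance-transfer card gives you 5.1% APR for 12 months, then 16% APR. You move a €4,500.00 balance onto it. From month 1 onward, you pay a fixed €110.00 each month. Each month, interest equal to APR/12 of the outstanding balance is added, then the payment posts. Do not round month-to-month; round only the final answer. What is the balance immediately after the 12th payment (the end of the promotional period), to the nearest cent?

Promo months 1–12 at r₀ = 5.1%/12 = 0.00425; months 13+ at r₁ = 16%/12 = 0.0133333.
After month 12: iterate B ← B·(1+r₀) − €110.00 for 12 months → €3,383.64.

€3,383.64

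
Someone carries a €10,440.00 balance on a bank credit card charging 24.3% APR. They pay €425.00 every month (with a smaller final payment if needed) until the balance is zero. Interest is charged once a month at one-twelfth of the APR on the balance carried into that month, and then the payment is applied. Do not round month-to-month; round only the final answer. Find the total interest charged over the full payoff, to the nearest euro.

€4,147

Monthly rate r = 24.3%/12 = 2.025% = 0.02025.
Payoff takes n = ⌈−ln(1 − rB₀/P)/ln(1+r)⌉ = ⌈34.320⌉ = 35 payments; the last is €136.80.
Total paid = 34·€425.00 + €136.80 = €14,586.80.
Total interest = total paid − principal = €14,586.80 − €10,440.00 = €4,146.80.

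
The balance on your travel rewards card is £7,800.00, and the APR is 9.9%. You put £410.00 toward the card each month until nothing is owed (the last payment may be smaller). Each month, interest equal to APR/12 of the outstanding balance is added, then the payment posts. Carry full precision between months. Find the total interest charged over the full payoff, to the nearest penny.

Monthly rate r = 9.9%/12 = 0.825% = 0.00825.
Payoff takes n = ⌈−ln(1 − rB₀/P)/ln(1+r)⌉ = ⌈20.780⌉ = 21 payments; the last is £320.03.
Total paid = 20·£410.00 + £320.03 = £8,520.03.
Total interest = total paid − principal = £8,520.03 − £7,800.00 = £720.03.

£720.03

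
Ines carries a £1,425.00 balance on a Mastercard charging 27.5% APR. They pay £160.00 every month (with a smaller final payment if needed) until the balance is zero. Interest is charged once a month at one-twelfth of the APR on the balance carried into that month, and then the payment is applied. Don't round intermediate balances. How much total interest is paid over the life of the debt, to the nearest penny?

£187.16

Monthly rate r = 27.5%/12 = 2.29167% = 0.0229167.
Payoff takes n = ⌈−ln(1 − rB₀/P)/ln(1+r)⌉ = ⌈10.075⌉ = 11 payments; the last is £12.16.
Total paid = 10·£160.00 + £12.16 = £1,612.16.
Total interest = total paid − principal = £1,612.16 − £1,425.00 = £187.16.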